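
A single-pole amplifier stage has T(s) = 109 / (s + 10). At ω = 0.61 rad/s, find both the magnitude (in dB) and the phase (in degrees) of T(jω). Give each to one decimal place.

|T| = 20.7 dB, ∠T = -3.5°

|j0.61 + 10| = √(0.61² + 10²) = 10.02
|T(j0.61)| = 109 / 10.02 = 10.88
20 log₁₀(10.88) = 20.73 dB
∠(j0.61 + 10) = arctan(0.61/10) = 3.49°
∠T(j0.61) = −3.49° = -3.49°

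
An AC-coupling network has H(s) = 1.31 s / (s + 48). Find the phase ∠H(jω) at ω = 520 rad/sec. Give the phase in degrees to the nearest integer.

5°

∠(j520) = 90.00°
∠(j520 + 48) = arctan(520/48) = 84.73°
∠H(j520) = 90.00° − 84.73° = 5.27°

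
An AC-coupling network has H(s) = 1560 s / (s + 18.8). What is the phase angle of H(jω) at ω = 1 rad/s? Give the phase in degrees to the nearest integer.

87°

∠(j1) = 90.00°
∠(j1 + 18.8) = arctan(1/18.8) = 3.04°
∠H(j1) = 90.00° − 3.04° = 86.96°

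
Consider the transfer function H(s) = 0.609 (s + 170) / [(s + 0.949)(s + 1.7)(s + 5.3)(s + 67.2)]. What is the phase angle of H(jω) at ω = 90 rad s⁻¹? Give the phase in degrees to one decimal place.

-290.3°

∠(j90 + 170) = arctan(90/170) = 27.90°
∠(j90 + 0.949) = arctan(90/0.949) = 89.40°
∠(j90 + 1.7) = arctan(90/1.7) = 88.92°
∠(j90 + 5.3) = arctan(90/5.3) = 86.63°
∠(j90 + 67.2) = arctan(90/67.2) = 53.25°
∠H(j90) = 27.90° − (89.40° + 88.92° + 86.63° + 53.25°) = -290.30°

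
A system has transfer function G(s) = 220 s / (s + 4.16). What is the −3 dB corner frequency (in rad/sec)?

For a single-pole high-pass, the −3 dB point is at the pole: ω = 4.16 rad/sec.

4.16 rad/sec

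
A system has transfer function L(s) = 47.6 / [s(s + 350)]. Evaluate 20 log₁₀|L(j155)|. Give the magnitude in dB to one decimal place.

-61.9 dB

|j155 + 350| = √(155² + 350²) = 382.8
|j155| = 155
|L(j155)| = 47.6 / (382.8 × 155) = 0.00080227
20 log₁₀(0.00080227) = -61.91 dB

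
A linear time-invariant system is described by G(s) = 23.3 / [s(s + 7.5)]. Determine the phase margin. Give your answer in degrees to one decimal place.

Gain crossover: |G(jω)| = 1 at ω ≈ 2.9 rad/s.
∠G(j2.9) = −90° − arctan(2.9/7.5) ≈ -111.13°
PM = 180° + (-111.13°) = 68.87°

68.9 deg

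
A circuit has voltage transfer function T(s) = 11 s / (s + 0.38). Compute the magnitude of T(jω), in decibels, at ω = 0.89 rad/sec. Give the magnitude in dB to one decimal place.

20.1 dB

|j0.89| = 0.89
|j0.89 + 0.38| = √(0.89² + 0.38²) = 0.9677
|T(j0.89)| = 11 × 0.89 / 0.9677 = 10.116
20 log₁₀(10.116) = 20.10 dB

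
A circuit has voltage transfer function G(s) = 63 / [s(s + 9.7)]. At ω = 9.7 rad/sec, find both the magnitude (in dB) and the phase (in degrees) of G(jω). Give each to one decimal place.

|G| = -6.5 dB, ∠G = -135.0°

|j9.7 + 9.7| = √(9.7² + 9.7²) = 13.72
|j9.7| = 9.7
|G(j9.7)| = 63 / (13.72 × 9.7) = 0.47346
20 log₁₀(0.47346) = -6.49 dB
∠(j9.7 + 9.7) = arctan(9.7/9.7) = 45.00°
∠(j9.7) = 90.00°
∠G(j9.7) = − (45.00° + 90.00°) = -135.00°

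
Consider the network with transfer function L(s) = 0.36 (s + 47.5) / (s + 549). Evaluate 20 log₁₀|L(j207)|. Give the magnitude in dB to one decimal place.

-17.7 dB

|j207 + 47.5| = √(207² + 47.5²) = 212.4
|j207 + 549| = √(207² + 549²) = 586.7
|L(j207)| = 0.36 × 212.4 / 586.7 = 0.13031
20 log₁₀(0.13031) = -17.70 dB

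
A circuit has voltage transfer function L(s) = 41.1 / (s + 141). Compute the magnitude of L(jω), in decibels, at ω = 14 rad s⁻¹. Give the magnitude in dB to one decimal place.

-10.8 dB

|j14 + 141| = √(14² + 141²) = 141.7
|L(j14)| = 41.1 / 141.7 = 0.29006
20 log₁₀(0.29006) = -10.75 dB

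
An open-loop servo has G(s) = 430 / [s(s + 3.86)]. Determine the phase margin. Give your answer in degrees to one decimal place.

Gain crossover: |G(jω)| = 1 at ω ≈ 20.6 rad/s.
∠G(j20.6) = −90° − arctan(20.6/3.86) ≈ -169.37°
PM = 180° + (-169.37°) = 10.63°

10.6°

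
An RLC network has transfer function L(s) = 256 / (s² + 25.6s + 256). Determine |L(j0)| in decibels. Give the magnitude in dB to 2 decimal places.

L(0) = 256 / 256 = 1
20 log₁₀(1) = 0.000 dB

0.00 dB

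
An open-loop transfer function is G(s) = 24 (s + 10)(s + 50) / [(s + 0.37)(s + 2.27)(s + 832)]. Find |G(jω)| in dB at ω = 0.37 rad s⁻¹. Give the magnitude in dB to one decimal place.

21.6 dB

|j0.37 + 10| = √(0.37² + 10²) = 10.01
|j0.37 + 50| = √(0.37² + 50²) = 50
|j0.37 + 0.37| = √(0.37² + 0.37²) = 0.5233
|j0.37 + 2.27| = √(0.37² + 2.27²) = 2.3
|j0.37 + 832| = √(0.37² + 832²) = 832
|G(j0.37)| = 24 × 10.01 × 50 / (0.5233 × 2.3 × 832) = 11.993
20 log₁₀(11.993) = 21.58 dB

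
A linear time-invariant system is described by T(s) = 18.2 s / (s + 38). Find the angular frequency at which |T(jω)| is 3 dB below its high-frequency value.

For a single-pole high-pass, the −3 dB point is at the pole: ω = 38 rad/s.

38 rad/s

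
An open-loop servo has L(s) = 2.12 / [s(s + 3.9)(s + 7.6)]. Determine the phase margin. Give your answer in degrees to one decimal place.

88.4°

Gain crossover: |L(jω)| = 1 at ω ≈ 0.0715 rad/sec.
∠L(j0.0715) = −90° − arctan(0.0715/3.9) − arctan(0.0715/7.6) ≈ -91.59°
PM = 180° + (-91.59°) = 88.41°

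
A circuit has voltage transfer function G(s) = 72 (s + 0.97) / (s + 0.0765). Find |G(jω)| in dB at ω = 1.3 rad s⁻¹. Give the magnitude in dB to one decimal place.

39.1 dB

|j1.3 + 0.97| = √(1.3² + 0.97²) = 1.622
|j1.3 + 0.0765| = √(1.3² + 0.0765²) = 1.302
|G(j1.3)| = 72 × 1.622 / 1.302 = 89.679
20 log₁₀(89.679) = 39.05 dB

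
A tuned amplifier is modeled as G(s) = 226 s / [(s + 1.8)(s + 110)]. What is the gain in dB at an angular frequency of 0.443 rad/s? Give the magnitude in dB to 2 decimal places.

-6.18 dB

|j0.443| = 0.443
|j0.443 + 1.8| = √(0.443² + 1.8²) = 1.854
|j0.443 + 110| = √(0.443² + 110²) = 110
|G(j0.443)| = 226 × 0.443 / (1.854 × 110) = 0.49099
20 log₁₀(0.49099) = -6.179 dB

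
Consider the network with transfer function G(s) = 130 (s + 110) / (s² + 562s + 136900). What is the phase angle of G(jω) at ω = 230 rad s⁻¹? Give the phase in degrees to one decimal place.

∠(j230 + 110) = arctan(230/110) = 64.44°
∠[(j230)² + 562(j230) + 136900] = ∠[84000 + j1.2926e+05] = 56.98°
∠G(j230) = 64.44° − 56.98° = 7.46°

7.5°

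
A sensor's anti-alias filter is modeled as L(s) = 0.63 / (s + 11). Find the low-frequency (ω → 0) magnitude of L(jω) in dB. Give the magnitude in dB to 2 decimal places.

-24.84 dB

L(0) = 0.63 / 11 = 0.057273
20 log₁₀(0.057273) = -24.841 dB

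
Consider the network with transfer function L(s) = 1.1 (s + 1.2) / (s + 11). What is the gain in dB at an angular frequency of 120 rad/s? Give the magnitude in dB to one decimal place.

|j120 + 1.2| = √(120² + 1.2²) = 120
|j120 + 11| = √(120² + 11²) = 120.5
|L(j120)| = 1.1 × 120 / 120.5 = 1.0955
20 log₁₀(1.0955) = 0.79 dB

0.8 dB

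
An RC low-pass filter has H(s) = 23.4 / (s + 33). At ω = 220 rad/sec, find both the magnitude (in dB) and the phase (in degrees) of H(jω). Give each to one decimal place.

|j220 + 33| = √(220² + 33²) = 222.5
|H(j220)| = 23.4 / 222.5 = 0.10519
20 log₁₀(0.10519) = -19.56 dB
∠(j220 + 33) = arctan(220/33) = 81.47°
∠H(j220) = −81.47° = -81.47°

|H| = -19.6 dB, ∠H = -81.5°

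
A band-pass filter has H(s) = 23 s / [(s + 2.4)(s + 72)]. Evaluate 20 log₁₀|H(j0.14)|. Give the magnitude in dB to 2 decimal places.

-34.61 dB

|j0.14| = 0.14
|j0.14 + 2.4| = √(0.14² + 2.4²) = 2.404
|j0.14 + 72| = √(0.14² + 72²) = 72
|H(j0.14)| = 23 × 0.14 / (2.404 × 72) = 0.018603
20 log₁₀(0.018603) = -34.609 dB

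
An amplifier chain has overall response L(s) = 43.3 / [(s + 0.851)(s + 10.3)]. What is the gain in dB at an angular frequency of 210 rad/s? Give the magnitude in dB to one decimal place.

-60.2 dB

|j210 + 0.851| = √(210² + 0.851²) = 210
|j210 + 10.3| = √(210² + 10.3²) = 210.3
|L(j210)| = 43.3 / (210 × 210.3) = 0.00098067
20 log₁₀(0.00098067) = -60.17 dB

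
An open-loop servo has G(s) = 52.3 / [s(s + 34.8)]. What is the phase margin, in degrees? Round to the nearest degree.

Gain crossover: |G(jω)| = 1 at ω ≈ 1.5 rad s⁻¹.
∠G(j1.5) = −90° − arctan(1.5/34.8) ≈ -92.47°
PM = 180° + (-92.47°) = 87.53°

88°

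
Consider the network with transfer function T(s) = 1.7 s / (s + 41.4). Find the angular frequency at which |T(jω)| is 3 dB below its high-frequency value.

41.4 rad/s

For a single-pole high-pass, the −3 dB point is at the pole: ω = 41.4 rad/s.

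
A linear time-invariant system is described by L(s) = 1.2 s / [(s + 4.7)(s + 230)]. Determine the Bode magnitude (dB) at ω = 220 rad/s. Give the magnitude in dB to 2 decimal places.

-48.47 dB

|j220| = 220
|j220 + 4.7| = √(220² + 4.7²) = 220.1
|j220 + 230| = √(220² + 230²) = 318.3
|L(j220)| = 1.2 × 220 / (220.1 × 318.3) = 0.0037694
20 log₁₀(0.0037694) = -48.474 dB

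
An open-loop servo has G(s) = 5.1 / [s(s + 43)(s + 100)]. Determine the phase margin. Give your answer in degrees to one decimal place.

90.0°

Gain crossover: |G(jω)| = 1 at ω ≈ 0.00119 rad/s.
∠G(j0.00119) = −90° − arctan(0.00119/43) − arctan(0.00119/100) ≈ -90.00°
PM = 180° + (-90.00°) = 90.00°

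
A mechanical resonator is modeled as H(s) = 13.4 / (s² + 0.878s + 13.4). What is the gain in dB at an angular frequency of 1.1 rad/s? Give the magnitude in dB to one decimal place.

|(j1.1)² + 0.878(j1.1) + 13.4| = |12.19 + j0.9658| = 12.23
|H(j1.1)| = 13.4 / 12.23 = 1.0958
20 log₁₀(1.0958) = 0.79 dB

0.8 dB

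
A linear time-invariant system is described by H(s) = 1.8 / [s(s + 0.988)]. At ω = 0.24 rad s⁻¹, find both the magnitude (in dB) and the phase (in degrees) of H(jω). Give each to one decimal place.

|H| = 17.4 dB, ∠H = -103.7°

|j0.24 + 0.988| = √(0.24² + 0.988²) = 1.017
|j0.24| = 0.24
|H(j0.24)| = 1.8 / (1.017 × 0.24) = 7.3766
20 log₁₀(7.3766) = 17.36 dB
∠(j0.24 + 0.988) = arctan(0.24/0.988) = 13.65°
∠(j0.24) = 90.00°
∠H(j0.24) = − (13.65° + 90.00°) = -103.65°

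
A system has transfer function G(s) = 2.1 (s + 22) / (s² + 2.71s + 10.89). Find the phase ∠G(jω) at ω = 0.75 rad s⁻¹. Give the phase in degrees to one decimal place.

∠(j0.75 + 22) = arctan(0.75/22) = 1.95°
∠[(j0.75)² + 2.71(j0.75) + 10.89] = ∠[10.328 + j2.0325] = 11.13°
∠G(j0.75) = 1.95° − 11.13° = -9.18°

-9.2°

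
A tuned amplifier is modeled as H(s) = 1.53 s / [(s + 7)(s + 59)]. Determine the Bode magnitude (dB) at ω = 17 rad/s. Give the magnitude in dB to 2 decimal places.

|j17| = 17
|j17 + 7| = √(17² + 7²) = 18.38
|j17 + 59| = √(17² + 59²) = 61.4
|H(j17)| = 1.53 × 17 / (18.38 × 61.4) = 0.023042
20 log₁₀(0.023042) = -32.750 dB

-32.75 dB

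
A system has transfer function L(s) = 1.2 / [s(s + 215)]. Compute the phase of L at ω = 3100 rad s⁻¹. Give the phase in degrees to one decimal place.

-176.0°

∠(j3100 + 215) = arctan(3100/215) = 86.03°
∠(j3100) = 90.00°
∠L(j3100) = − (86.03° + 90.00°) = -176.03°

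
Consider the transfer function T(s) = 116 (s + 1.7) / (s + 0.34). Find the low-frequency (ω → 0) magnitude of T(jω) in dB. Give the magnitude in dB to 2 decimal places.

T(0) = 116 × 1.7 / 0.34 = 580
20 log₁₀(580) = 55.269 dB

55.27 dB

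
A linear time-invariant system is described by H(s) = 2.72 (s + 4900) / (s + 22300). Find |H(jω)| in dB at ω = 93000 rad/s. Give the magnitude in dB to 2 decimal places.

8.46 dB

|j93000 + 4900| = √(93000² + 4900²) = 9.313e+04
|j93000 + 22300| = √(93000² + 22300²) = 9.564e+04
|H(j93000)| = 2.72 × 9.313e+04 / 9.564e+04 = 2.6487
20 log₁₀(2.6487) = 8.461 dB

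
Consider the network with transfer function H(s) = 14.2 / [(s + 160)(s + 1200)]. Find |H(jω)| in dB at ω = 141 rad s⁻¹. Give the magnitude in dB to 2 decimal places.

-85.18 dB

|j141 + 160| = √(141² + 160²) = 213.3
|j141 + 1200| = √(141² + 1200²) = 1208
|H(j141)| = 14.2 / (213.3 × 1208) = 5.5108e-05
20 log₁₀(5.5108e-05) = -85.176 dB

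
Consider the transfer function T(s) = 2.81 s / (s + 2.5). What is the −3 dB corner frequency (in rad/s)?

For a single-pole high-pass, the −3 dB point is at the pole: ω = 2.5 rad/s.

2.5 rad/s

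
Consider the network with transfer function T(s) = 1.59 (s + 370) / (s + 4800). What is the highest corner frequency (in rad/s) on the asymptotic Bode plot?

4800 rad/s

Break frequencies occur at each pole and zero magnitude: 370 rad/s, 4800 rad/s.
The highest is 4800 rad/s.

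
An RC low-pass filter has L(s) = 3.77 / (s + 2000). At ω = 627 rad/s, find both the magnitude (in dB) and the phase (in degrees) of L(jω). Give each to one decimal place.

|j627 + 2000| = √(627² + 2000²) = 2096
|L(j627)| = 3.77 / 2096 = 0.0017987
20 log₁₀(0.0017987) = -54.90 dB
∠(j627 + 2000) = arctan(627/2000) = 17.41°
∠L(j627) = −17.41° = -17.41°

|L| = -54.9 dB, ∠L = -17.4°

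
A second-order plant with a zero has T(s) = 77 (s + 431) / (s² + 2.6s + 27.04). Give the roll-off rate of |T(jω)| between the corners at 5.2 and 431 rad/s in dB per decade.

In this band the factors already past their corner are: complex pole pair at ωₙ ≈ 5.2; net slope = -40 dB/decade.

-40 dB/decade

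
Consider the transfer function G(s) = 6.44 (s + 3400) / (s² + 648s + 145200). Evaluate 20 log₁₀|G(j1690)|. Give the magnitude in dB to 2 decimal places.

|j1690 + 3400| = √(1690² + 3400²) = 3797
|(j1690)² + 648(j1690) + 145200| = |-2.7109e+06 + j1.0951e+06| = 2.924e+06
|G(j1690)| = 6.44 × 3797 / 2.924e+06 = 0.0083632
20 log₁₀(0.0083632) = -41.553 dB

-41.55 dB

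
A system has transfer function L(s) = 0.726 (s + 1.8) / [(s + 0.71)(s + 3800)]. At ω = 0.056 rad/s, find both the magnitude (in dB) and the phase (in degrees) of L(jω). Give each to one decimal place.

|L| = -66.3 dB, ∠L = -2.7°

|j0.056 + 1.8| = √(0.056² + 1.8²) = 1.801
|j0.056 + 0.71| = √(0.056² + 0.71²) = 0.7122
|j0.056 + 3800| = √(0.056² + 3800²) = 3800
|L(j0.056)| = 0.726 × 1.801 / (0.7122 × 3800) = 0.00048309
20 log₁₀(0.00048309) = -66.32 dB
∠(j0.056 + 1.8) = arctan(0.056/1.8) = 1.78°
∠(j0.056 + 0.71) = arctan(0.056/0.71) = 4.51°
∠(j0.056 + 3800) = arctan(0.056/3800) = 0.00°
∠L(j0.056) = 1.78° − (4.51° + 0.00°) = -2.73°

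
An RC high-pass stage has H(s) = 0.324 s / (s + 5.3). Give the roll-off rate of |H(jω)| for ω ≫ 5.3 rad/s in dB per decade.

0 dB/decade

With 1 zero and 1 pole, the high-frequency asymptotic slope is 20 × (1 − 1) = 0 dB/decade.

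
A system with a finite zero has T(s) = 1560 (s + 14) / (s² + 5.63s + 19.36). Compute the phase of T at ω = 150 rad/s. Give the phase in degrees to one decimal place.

-93.2°

∠(j150 + 14) = arctan(150/14) = 84.67°
∠[(j150)² + 5.63(j150) + 19.36] = ∠[-22481 + j844.5] = 177.85°
∠T(j150) = 84.67° − 177.85° = -93.18°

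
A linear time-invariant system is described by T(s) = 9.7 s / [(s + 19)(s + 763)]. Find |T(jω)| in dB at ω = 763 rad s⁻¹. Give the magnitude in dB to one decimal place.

-40.9 dB

|j763| = 763
|j763 + 19| = √(763² + 19²) = 763.2
|j763 + 763| = √(763² + 763²) = 1079
|T(j763)| = 9.7 × 763 / (763.2 × 1079) = 0.0089866
20 log₁₀(0.0089866) = -40.93 dB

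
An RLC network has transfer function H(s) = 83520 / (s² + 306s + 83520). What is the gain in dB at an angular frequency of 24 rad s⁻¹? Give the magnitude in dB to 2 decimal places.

0.03 dB

|(j24)² + 306(j24) + 83520| = |82944 + j7344| = 8.327e+04
|H(j24)| = 83520 / 8.327e+04 = 1.003
20 log₁₀(1.003) = 0.026 dB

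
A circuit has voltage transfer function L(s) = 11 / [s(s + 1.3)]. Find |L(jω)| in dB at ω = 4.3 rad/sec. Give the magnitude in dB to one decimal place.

-4.9 dB

|j4.3 + 1.3| = √(4.3² + 1.3²) = 4.492
|j4.3| = 4.3
|L(j4.3)| = 11 / (4.492 × 4.3) = 0.56946
20 log₁₀(0.56946) = -4.89 dB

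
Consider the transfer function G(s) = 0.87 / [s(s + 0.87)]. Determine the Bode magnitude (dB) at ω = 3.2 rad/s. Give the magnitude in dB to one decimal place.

|j3.2 + 0.87| = √(3.2² + 0.87²) = 3.316
|j3.2| = 3.2
|G(j3.2)| = 0.87 / (3.316 × 3.2) = 0.081985
20 log₁₀(0.081985) = -21.73 dB

-21.7 dB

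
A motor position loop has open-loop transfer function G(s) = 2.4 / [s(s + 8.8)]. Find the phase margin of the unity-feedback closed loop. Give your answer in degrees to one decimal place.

88.2 deg

Gain crossover: |G(jω)| = 1 at ω ≈ 0.273 rad s⁻¹.
∠G(j0.273) = −90° − arctan(0.273/8.8) ≈ -91.77°
PM = 180° + (-91.77°) = 88.23°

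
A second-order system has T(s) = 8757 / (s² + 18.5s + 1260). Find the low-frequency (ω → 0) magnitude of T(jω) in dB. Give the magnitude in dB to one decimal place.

T(0) = 8757 / 1260 = 6.95
20 log₁₀(6.95) = 16.84 dB

16.8 dB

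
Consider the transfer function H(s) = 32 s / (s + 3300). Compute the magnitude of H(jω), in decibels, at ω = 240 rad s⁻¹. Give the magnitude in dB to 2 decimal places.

7.31 dB

|j240| = 240
|j240 + 3300| = √(240² + 3300²) = 3309
|H(j240)| = 32 × 240 / 3309 = 2.3211
20 log₁₀(2.3211) = 7.314 dB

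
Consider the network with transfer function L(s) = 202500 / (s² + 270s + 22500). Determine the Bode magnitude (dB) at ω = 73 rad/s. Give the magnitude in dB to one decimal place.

|(j73)² + 270(j73) + 22500| = |17171 + j19710| = 2.614e+04
|L(j73)| = 202500 / 2.614e+04 = 7.7466
20 log₁₀(7.7466) = 17.78 dB

17.8 dB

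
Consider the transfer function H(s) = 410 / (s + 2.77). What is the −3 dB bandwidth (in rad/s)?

For a single-pole low-pass, the −3 dB point is at the pole: ω = 2.77 rad/s.

2.77 rad/s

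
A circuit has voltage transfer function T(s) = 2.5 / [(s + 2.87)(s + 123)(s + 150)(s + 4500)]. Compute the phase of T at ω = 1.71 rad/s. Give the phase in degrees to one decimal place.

-32.3°

∠(j1.71 + 2.87) = arctan(1.71/2.87) = 30.79°
∠(j1.71 + 123) = arctan(1.71/123) = 0.80°
∠(j1.71 + 150) = arctan(1.71/150) = 0.65°
∠(j1.71 + 4500) = arctan(1.71/4500) = 0.02°
∠T(j1.71) = − (30.79° + 0.80° + 0.65° + 0.02°) = -32.26°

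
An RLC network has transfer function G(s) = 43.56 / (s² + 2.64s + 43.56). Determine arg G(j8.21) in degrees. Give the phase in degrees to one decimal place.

∠[(j8.21)² + 2.64(j8.21) + 43.56] = ∠[-23.844 + j21.674] = 137.73°
∠G(j8.21) = −137.73° = -137.73°

-137.7 deg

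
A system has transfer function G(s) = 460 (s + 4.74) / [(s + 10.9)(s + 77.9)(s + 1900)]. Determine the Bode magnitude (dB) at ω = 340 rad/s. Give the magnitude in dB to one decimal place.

-63.3 dB

|j340 + 4.74| = √(340² + 4.74²) = 340
|j340 + 10.9| = √(340² + 10.9²) = 340.2
|j340 + 77.9| = √(340² + 77.9²) = 348.8
|j340 + 1900| = √(340² + 1900²) = 1930
|G(j340)| = 460 × 340 / (340.2 × 348.8 × 1930) = 0.00068295
20 log₁₀(0.00068295) = -63.31 dB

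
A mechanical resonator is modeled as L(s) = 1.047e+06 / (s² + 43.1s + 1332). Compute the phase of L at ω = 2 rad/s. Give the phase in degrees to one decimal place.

∠[(j2)² + 43.1(j2) + 1332] = ∠[1328 + j86.2] = 3.71°
∠L(j2) = −3.71° = -3.71°

-3.7°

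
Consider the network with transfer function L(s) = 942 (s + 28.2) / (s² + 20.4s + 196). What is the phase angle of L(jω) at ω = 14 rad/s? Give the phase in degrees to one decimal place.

-63.6°

∠(j14 + 28.2) = arctan(14/28.2) = 26.40°
∠[(j14)² + 20.4(j14) + 196] = ∠[0 + j285.6] = 90.00°
∠L(j14) = 26.40° − 90.00° = -63.60°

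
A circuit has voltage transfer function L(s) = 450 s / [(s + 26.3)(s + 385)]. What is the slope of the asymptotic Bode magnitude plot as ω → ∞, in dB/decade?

-20 dB/decade

With 1 zero and 2 poles, the high-frequency asymptotic slope is 20 × (1 − 2) = -20 dB/decade.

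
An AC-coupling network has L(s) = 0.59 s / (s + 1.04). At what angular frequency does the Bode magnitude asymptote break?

1.04 rad/s

The single real pole at s = −1.04 gives a corner at ω = 1.04 rad/s.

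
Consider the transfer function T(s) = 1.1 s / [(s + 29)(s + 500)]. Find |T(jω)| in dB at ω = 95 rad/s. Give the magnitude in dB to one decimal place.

-53.7 dB

|j95| = 95
|j95 + 29| = √(95² + 29²) = 99.33
|j95 + 500| = √(95² + 500²) = 508.9
|T(j95)| = 1.1 × 95 / (99.33 × 508.9) = 0.0020672
20 log₁₀(0.0020672) = -53.69 dB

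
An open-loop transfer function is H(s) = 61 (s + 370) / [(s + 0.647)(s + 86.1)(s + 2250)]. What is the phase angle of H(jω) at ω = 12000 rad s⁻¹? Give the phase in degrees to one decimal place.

-170.7 deg

∠(j12000 + 370) = arctan(12000/370) = 88.23°
∠(j12000 + 0.647) = arctan(12000/0.647) = 90.00°
∠(j12000 + 86.1) = arctan(12000/86.1) = 89.59°
∠(j12000 + 2250) = arctan(12000/2250) = 79.38°
∠H(j12000) = 88.23° − (90.00° + 89.59° + 79.38°) = -170.73°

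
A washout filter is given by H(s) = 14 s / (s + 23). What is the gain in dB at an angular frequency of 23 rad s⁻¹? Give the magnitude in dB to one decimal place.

|j23| = 23
|j23 + 23| = √(23² + 23²) = 32.53
|H(j23)| = 14 × 23 / 32.53 = 9.8995
20 log₁₀(9.8995) = 19.91 dB

19.9 dB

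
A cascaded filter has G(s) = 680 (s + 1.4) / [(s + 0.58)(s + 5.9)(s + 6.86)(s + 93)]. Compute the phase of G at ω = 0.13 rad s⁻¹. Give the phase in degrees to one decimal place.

-9.8°

∠(j0.13 + 1.4) = arctan(0.13/1.4) = 5.31°
∠(j0.13 + 0.58) = arctan(0.13/0.58) = 12.63°
∠(j0.13 + 5.9) = arctan(0.13/5.9) = 1.26°
∠(j0.13 + 6.86) = arctan(0.13/6.86) = 1.09°
∠(j0.13 + 93) = arctan(0.13/93) = 0.08°
∠G(j0.13) = 5.31° − (12.63° + 1.26° + 1.09° + 0.08°) = -9.76°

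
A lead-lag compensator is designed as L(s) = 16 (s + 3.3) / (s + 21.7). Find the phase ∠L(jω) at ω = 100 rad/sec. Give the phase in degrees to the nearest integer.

∠(j100 + 3.3) = arctan(100/3.3) = 88.11°
∠(j100 + 21.7) = arctan(100/21.7) = 77.76°
∠L(j100) = 88.11° − 77.76° = 10.35°

10 deg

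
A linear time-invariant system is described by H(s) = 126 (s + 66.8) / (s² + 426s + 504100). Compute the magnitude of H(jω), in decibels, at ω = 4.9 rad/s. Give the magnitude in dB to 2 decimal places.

|j4.9 + 66.8| = √(4.9² + 66.8²) = 66.98
|(j4.9)² + 426(j4.9) + 504100| = |5.0408e+05 + j2087.4| = 5.041e+05
|H(j4.9)| = 126 × 66.98 / 5.041e+05 = 0.016742
20 log₁₀(0.016742) = -35.524 dB

-35.52 dB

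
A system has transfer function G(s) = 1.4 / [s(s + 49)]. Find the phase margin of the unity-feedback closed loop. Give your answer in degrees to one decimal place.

90.0°

Gain crossover: |G(jω)| = 1 at ω ≈ 0.0286 rad/sec.
∠G(j0.0286) = −90° − arctan(0.0286/49) ≈ -90.03°
PM = 180° + (-90.03°) = 89.97°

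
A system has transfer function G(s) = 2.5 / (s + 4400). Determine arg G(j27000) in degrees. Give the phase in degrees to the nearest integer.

∠(j27000 + 4400) = arctan(27000/4400) = 80.74°
∠G(j27000) = −80.74° = -80.74°

-81°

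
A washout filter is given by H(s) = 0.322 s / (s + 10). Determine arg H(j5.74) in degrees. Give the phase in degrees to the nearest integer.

60°

∠(j5.74) = 90.00°
∠(j5.74 + 10) = arctan(5.74/10) = 29.86°
∠H(j5.74) = 90.00° − 29.86° = 60.14°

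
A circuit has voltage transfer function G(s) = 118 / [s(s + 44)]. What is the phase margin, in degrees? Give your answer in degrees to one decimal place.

86.5°

Gain crossover: |G(jω)| = 1 at ω ≈ 2.68 rad/sec.
∠G(j2.68) = −90° − arctan(2.68/44) ≈ -93.48°
PM = 180° + (-93.48°) = 86.52°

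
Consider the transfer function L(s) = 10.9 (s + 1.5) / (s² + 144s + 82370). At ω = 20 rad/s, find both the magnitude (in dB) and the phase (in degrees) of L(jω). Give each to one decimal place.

|j20 + 1.5| = √(20² + 1.5²) = 20.06
|(j20)² + 144(j20) + 82370| = |81970 + j2880| = 8.202e+04
|L(j20)| = 10.9 × 20.06 / 8.202e+04 = 0.0026653
20 log₁₀(0.0026653) = -51.48 dB
∠(j20 + 1.5) = arctan(20/1.5) = 85.71°
∠[(j20)² + 144(j20) + 82370] = ∠[81970 + j2880] = 2.01°
∠L(j20) = 85.71° − 2.01° = 83.70°

|L| = -51.5 dB, ∠L = 83.7°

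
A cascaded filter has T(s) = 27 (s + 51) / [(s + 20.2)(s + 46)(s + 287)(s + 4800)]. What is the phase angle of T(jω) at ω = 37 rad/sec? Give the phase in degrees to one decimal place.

-72.0°

∠(j37 + 51) = arctan(37/51) = 35.96°
∠(j37 + 20.2) = arctan(37/20.2) = 61.37°
∠(j37 + 46) = arctan(37/46) = 38.81°
∠(j37 + 287) = arctan(37/287) = 7.35°
∠(j37 + 4800) = arctan(37/4800) = 0.44°
∠T(j37) = 35.96° − (61.37° + 38.81° + 7.35° + 0.44°) = -72.01°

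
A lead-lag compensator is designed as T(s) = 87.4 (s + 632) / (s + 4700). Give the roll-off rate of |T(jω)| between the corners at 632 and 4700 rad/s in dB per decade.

In this band the factors already past their corner are: zero at 632; net slope = 20 dB/decade.

20 dB/decade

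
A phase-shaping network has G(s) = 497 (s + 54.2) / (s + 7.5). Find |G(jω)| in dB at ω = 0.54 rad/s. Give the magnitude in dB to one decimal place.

71.1 dB

|j0.54 + 54.2| = √(0.54² + 54.2²) = 54.2
|j0.54 + 7.5| = √(0.54² + 7.5²) = 7.519
|G(j0.54)| = 497 × 54.2 / 7.519 = 3582.6
20 log₁₀(3582.6) = 71.08 dB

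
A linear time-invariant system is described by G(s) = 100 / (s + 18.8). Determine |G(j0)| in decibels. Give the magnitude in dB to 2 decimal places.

14.52 dB

G(0) = 100 / 18.8 = 5.3191
20 log₁₀(5.3191) = 14.517 dB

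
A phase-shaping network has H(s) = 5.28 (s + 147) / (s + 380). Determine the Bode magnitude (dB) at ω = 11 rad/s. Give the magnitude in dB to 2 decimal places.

|j11 + 147| = √(11² + 147²) = 147.4
|j11 + 380| = √(11² + 380²) = 380.2
|H(j11)| = 5.28 × 147.4 / 380.2 = 2.0474
20 log₁₀(2.0474) = 6.224 dB

6.22 dB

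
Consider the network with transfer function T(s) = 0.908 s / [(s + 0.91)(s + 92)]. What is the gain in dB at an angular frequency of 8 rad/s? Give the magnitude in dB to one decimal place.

-40.2 dB

|j8| = 8
|j8 + 0.91| = √(8² + 0.91²) = 8.052
|j8 + 92| = √(8² + 92²) = 92.35
|T(j8)| = 0.908 × 8 / (8.052 × 92.35) = 0.0097695
20 log₁₀(0.0097695) = -40.20 dB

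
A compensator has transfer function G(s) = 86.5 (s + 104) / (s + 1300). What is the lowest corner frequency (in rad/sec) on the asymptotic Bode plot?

104 rad/sec

Break frequencies occur at each pole and zero magnitude: 104 rad/sec, 1300 rad/sec.
The lowest is 104 rad/sec.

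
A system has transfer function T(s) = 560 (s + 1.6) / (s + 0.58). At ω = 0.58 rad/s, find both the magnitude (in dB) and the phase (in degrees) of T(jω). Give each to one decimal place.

|j0.58 + 1.6| = √(0.58² + 1.6²) = 1.702
|j0.58 + 0.58| = √(0.58² + 0.58²) = 0.8202
|T(j0.58)| = 560 × 1.702 / 0.8202 = 1161.9
20 log₁₀(1161.9) = 61.30 dB
∠(j0.58 + 1.6) = arctan(0.58/1.6) = 19.93°
∠(j0.58 + 0.58) = arctan(0.58/0.58) = 45.00°
∠T(j0.58) = 19.93° − 45.00° = -25.07°

|T| = 61.3 dB, ∠T = -25.1°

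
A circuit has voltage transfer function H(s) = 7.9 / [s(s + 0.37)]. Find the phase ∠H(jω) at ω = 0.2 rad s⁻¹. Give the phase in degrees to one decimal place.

-118.4 deg

∠(j0.2 + 0.37) = arctan(0.2/0.37) = 28.39°
∠(j0.2) = 90.00°
∠H(j0.2) = − (28.39° + 90.00°) = -118.39°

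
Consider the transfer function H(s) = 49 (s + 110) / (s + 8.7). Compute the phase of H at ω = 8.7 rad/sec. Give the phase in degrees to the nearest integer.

-40 deg

∠(j8.7 + 110) = arctan(8.7/110) = 4.52°
∠(j8.7 + 8.7) = arctan(8.7/8.7) = 45.00°
∠H(j8.7) = 4.52° − 45.00° = -40.48°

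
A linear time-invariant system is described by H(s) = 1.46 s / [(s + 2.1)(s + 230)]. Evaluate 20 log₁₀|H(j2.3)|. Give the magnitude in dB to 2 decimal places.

-46.58 dB

|j2.3| = 2.3
|j2.3 + 2.1| = √(2.3² + 2.1²) = 3.114
|j2.3 + 230| = √(2.3² + 230²) = 230
|H(j2.3)| = 1.46 × 2.3 / (3.114 × 230) = 0.0046875
20 log₁₀(0.0046875) = -46.581 dB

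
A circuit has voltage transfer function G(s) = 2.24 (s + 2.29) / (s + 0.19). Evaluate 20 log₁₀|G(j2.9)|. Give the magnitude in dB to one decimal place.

9.1 dB

|j2.9 + 2.29| = √(2.9² + 2.29²) = 3.695
|j2.9 + 0.19| = √(2.9² + 0.19²) = 2.906
|G(j2.9)| = 2.24 × 3.695 / 2.906 = 2.8481
20 log₁₀(2.8481) = 9.09 dB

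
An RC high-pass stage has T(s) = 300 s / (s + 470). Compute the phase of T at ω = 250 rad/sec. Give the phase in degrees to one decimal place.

62.0°

∠(j250) = 90.00°
∠(j250 + 470) = arctan(250/470) = 28.01°
∠T(j250) = 90.00° − 28.01° = 61.99°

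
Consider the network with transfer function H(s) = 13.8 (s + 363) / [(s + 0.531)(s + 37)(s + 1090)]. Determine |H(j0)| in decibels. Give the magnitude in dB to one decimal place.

H(0) = 13.8 × 363 / (0.531 × 37 × 1090) = 0.23392
20 log₁₀(0.23392) = -12.62 dB

-12.6 dB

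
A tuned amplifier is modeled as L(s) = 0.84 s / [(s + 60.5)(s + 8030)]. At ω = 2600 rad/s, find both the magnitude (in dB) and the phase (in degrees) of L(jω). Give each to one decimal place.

|j2600| = 2600
|j2600 + 60.5| = √(2600² + 60.5²) = 2601
|j2600 + 8030| = √(2600² + 8030²) = 8440
|L(j2600)| = 0.84 × 2600 / (2601 × 8440) = 9.9494e-05
20 log₁₀(9.9494e-05) = -80.04 dB
∠(j2600) = 90.00°
∠(j2600 + 60.5) = arctan(2600/60.5) = 88.67°
∠(j2600 + 8030) = arctan(2600/8030) = 17.94°
∠L(j2600) = 90.00° − (88.67° + 17.94°) = -16.61°

|L| = -80.0 dB, ∠L = -16.6 deg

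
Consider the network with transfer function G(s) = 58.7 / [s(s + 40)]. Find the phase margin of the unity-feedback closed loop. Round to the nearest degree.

88°

Gain crossover: |G(jω)| = 1 at ω ≈ 1.47 rad/sec.
∠G(j1.47) = −90° − arctan(1.47/40) ≈ -92.10°
PM = 180° + (-92.10°) = 87.90°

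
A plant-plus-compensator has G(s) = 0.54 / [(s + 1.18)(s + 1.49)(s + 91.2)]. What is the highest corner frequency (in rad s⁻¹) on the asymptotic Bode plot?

Break frequencies occur at each pole and zero magnitude: 1.18 rad s⁻¹, 1.49 rad s⁻¹, 91.2 rad s⁻¹.
The highest is 91.2 rad s⁻¹.

91.2 rad s⁻¹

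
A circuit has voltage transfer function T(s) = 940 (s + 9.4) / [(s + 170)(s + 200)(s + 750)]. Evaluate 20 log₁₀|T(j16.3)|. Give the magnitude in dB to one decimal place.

-63.2 dB

|j16.3 + 9.4| = √(16.3² + 9.4²) = 18.82
|j16.3 + 170| = √(16.3² + 170²) = 170.8
|j16.3 + 200| = √(16.3² + 200²) = 200.7
|j16.3 + 750| = √(16.3² + 750²) = 750.2
|T(j16.3)| = 940 × 18.82 / (170.8 × 200.7 × 750.2) = 0.00068801
20 log₁₀(0.00068801) = -63.25 dB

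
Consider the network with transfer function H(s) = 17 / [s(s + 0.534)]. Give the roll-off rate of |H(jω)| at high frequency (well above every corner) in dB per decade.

With 0 zeros and 2 poles, the high-frequency asymptotic slope is 20 × (0 − 2) = -40 dB/decade.

-40 dB/decade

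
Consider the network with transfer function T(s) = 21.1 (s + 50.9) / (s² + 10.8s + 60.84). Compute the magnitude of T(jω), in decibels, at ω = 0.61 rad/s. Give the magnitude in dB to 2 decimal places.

24.94 dB

|j0.61 + 50.9| = √(0.61² + 50.9²) = 50.9
|(j0.61)² + 10.8(j0.61) + 60.84| = |60.468 + j6.588| = 60.83
|T(j0.61)| = 21.1 × 50.9 / 60.83 = 17.658
20 log₁₀(17.658) = 24.939 dB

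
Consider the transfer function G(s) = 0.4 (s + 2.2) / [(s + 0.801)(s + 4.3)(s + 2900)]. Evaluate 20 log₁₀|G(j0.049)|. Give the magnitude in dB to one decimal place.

|j0.049 + 2.2| = √(0.049² + 2.2²) = 2.201
|j0.049 + 0.801| = √(0.049² + 0.801²) = 0.8025
|j0.049 + 4.3| = √(0.049² + 4.3²) = 4.3
|j0.049 + 2900| = √(0.049² + 2900²) = 2900
|G(j0.049)| = 0.4 × 2.201 / (0.8025 × 4.3 × 2900) = 8.7953e-05
20 log₁₀(8.7953e-05) = -81.11 dB

-81.1 dB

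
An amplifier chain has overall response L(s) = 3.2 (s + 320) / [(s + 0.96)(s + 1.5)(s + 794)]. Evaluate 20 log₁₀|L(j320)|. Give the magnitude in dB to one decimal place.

-95.6 dB

|j320 + 320| = √(320² + 320²) = 452.5
|j320 + 0.96| = √(320² + 0.96²) = 320
|j320 + 1.5| = √(320² + 1.5²) = 320
|j320 + 794| = √(320² + 794²) = 856.1
|L(j320)| = 3.2 × 452.5 / (320 × 320 × 856.1) = 1.652e-05
20 log₁₀(1.652e-05) = -95.64 dB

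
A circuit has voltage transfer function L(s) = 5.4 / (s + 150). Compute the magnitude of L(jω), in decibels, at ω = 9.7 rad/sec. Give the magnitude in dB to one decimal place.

|j9.7 + 150| = √(9.7² + 150²) = 150.3
|L(j9.7)| = 5.4 / 150.3 = 0.035925
20 log₁₀(0.035925) = -28.89 dB

-28.9 dB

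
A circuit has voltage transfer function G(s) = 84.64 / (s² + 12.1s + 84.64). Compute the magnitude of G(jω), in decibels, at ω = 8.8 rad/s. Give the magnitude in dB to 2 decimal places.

-2.01 dB

|(j8.8)² + 12.1(j8.8) + 84.64| = |7.2 + j106.48| = 106.7
|G(j8.8)| = 84.64 / 106.7 = 0.79308
20 log₁₀(0.79308) = -2.014 dB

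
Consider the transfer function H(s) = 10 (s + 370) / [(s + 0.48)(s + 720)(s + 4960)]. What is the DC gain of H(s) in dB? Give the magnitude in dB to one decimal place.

-53.3 dB

H(0) = 10 × 370 / (0.48 × 720 × 4960) = 0.0021585
20 log₁₀(0.0021585) = -53.32 dB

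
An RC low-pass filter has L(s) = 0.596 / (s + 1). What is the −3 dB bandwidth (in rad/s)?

For a single-pole low-pass, the −3 dB point is at the pole: ω = 1 rad/s.

1 rad/s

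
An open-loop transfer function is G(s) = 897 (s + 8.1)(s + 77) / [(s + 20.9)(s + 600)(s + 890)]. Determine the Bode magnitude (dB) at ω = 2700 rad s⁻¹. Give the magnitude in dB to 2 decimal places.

|j2700 + 8.1| = √(2700² + 8.1²) = 2700
|j2700 + 77| = √(2700² + 77²) = 2701
|j2700 + 20.9| = √(2700² + 20.9²) = 2700
|j2700 + 600| = √(2700² + 600²) = 2766
|j2700 + 890| = √(2700² + 890²) = 2843
|G(j2700)| = 897 × 2700 × 2701 / (2700 × 2766 × 2843) = 0.30813
20 log₁₀(0.30813) = -10.225 dB

-10.23 dB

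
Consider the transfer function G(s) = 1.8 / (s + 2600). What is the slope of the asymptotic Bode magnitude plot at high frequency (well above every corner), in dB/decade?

-20 dB/decade

With 0 zeros and 1 pole, the high-frequency asymptotic slope is 20 × (0 − 1) = -20 dB/decade.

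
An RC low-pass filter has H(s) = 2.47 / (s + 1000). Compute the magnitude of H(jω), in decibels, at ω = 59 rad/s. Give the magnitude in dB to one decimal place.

-52.2 dB

|j59 + 1000| = √(59² + 1000²) = 1002
|H(j59)| = 2.47 / 1002 = 0.0024657
20 log₁₀(0.0024657) = -52.16 dB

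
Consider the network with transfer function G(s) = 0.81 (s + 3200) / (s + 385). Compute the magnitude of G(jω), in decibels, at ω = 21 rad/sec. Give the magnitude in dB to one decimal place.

|j21 + 3200| = √(21² + 3200²) = 3200
|j21 + 385| = √(21² + 385²) = 385.6
|G(j21)| = 0.81 × 3200 / 385.6 = 6.7226
20 log₁₀(6.7226) = 16.55 dB

16.6 dB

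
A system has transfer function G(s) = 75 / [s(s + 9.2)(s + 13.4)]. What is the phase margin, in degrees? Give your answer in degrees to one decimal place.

Gain crossover: |G(jω)| = 1 at ω ≈ 0.606 rad s⁻¹.
∠G(j0.606) = −90° − arctan(0.606/9.2) − arctan(0.606/13.4) ≈ -96.36°
PM = 180° + (-96.36°) = 83.64°

83.6°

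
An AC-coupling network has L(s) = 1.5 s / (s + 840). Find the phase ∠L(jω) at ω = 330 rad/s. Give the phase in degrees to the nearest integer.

∠(j330) = 90.00°
∠(j330 + 840) = arctan(330/840) = 21.45°
∠L(j330) = 90.00° − 21.45° = 68.55°

69°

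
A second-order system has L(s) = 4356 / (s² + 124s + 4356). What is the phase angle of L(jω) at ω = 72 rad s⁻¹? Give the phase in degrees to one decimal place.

-95.3 deg

∠[(j72)² + 124(j72) + 4356] = ∠[-828 + j8928] = 95.30°
∠L(j72) = −95.30° = -95.30°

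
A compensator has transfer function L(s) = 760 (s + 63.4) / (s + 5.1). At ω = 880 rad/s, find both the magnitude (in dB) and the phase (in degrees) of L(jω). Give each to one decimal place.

|L| = 57.6 dB, ∠L = -3.8 deg

|j880 + 63.4| = √(880² + 63.4²) = 882.3
|j880 + 5.1| = √(880² + 5.1²) = 880
|L(j880)| = 760 × 882.3 / 880 = 761.96
20 log₁₀(761.96) = 57.64 dB
∠(j880 + 63.4) = arctan(880/63.4) = 85.88°
∠(j880 + 5.1) = arctan(880/5.1) = 89.67°
∠L(j880) = 85.88° − 89.67° = -3.79°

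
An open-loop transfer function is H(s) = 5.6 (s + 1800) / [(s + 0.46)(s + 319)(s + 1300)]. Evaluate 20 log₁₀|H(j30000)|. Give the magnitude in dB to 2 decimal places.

|j30000 + 1800| = √(30000² + 1800²) = 3.005e+04
|j30000 + 0.46| = √(30000² + 0.46²) = 3e+04
|j30000 + 319| = √(30000² + 319²) = 3e+04
|j30000 + 1300| = √(30000² + 1300²) = 3.003e+04
|H(j30000)| = 5.6 × 3.005e+04 / (3e+04 × 3e+04 × 3.003e+04) = 6.2272e-09
20 log₁₀(6.2272e-09) = -164.114 dB

-164.11 dB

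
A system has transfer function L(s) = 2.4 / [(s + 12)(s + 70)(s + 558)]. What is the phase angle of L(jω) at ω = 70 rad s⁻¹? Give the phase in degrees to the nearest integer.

-132 deg

∠(j70 + 12) = arctan(70/12) = 80.27°
∠(j70 + 70) = arctan(70/70) = 45.00°
∠(j70 + 558) = arctan(70/558) = 7.15°
∠L(j70) = − (80.27° + 45.00° + 7.15°) = -132.42°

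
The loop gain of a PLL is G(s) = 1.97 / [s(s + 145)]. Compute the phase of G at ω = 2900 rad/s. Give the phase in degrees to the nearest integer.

∠(j2900 + 145) = arctan(2900/145) = 87.14°
∠(j2900) = 90.00°
∠G(j2900) = − (87.14° + 90.00°) = -177.14°

-177°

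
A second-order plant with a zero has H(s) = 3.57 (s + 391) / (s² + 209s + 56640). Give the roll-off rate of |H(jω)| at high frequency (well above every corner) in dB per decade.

-20 dB/decade

With 1 zero and 2 poles, the high-frequency asymptotic slope is 20 × (1 − 2) = -20 dB/decade.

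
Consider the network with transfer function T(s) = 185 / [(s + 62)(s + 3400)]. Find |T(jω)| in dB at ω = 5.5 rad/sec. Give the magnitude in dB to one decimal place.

|j5.5 + 62| = √(5.5² + 62²) = 62.24
|j5.5 + 3400| = √(5.5² + 3400²) = 3400
|T(j5.5)| = 185 / (62.24 × 3400) = 0.00087418
20 log₁₀(0.00087418) = -61.17 dB

-61.2 dB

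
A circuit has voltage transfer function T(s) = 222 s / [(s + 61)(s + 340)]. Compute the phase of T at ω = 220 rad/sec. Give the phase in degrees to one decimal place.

-17.4°

∠(j220) = 90.00°
∠(j220 + 61) = arctan(220/61) = 74.50°
∠(j220 + 340) = arctan(220/340) = 32.91°
∠T(j220) = 90.00° − (74.50° + 32.91°) = -17.41°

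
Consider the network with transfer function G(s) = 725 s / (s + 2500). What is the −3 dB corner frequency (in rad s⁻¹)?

For a single-pole high-pass, the −3 dB point is at the pole: ω = 2500 rad s⁻¹.

2500 rad s⁻¹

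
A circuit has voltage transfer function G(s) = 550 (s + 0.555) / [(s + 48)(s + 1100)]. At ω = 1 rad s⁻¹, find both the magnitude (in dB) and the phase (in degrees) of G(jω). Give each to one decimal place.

|G| = -38.5 dB, ∠G = 59.7°

|j1 + 0.555| = √(1² + 0.555²) = 1.144
|j1 + 48| = √(1² + 48²) = 48.01
|j1 + 1100| = √(1² + 1100²) = 1100
|G(j1)| = 550 × 1.144 / (48.01 × 1100) = 0.011911
20 log₁₀(0.011911) = -38.48 dB
∠(j1 + 0.555) = arctan(1/0.555) = 60.97°
∠(j1 + 48) = arctan(1/48) = 1.19°
∠(j1 + 1100) = arctan(1/1100) = 0.05°
∠G(j1) = 60.97° − (1.19° + 0.05°) = 59.72°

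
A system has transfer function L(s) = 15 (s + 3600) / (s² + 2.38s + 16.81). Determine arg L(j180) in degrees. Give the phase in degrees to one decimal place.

-176.4°

∠(j180 + 3600) = arctan(180/3600) = 2.86°
∠[(j180)² + 2.38(j180) + 16.81] = ∠[-32383 + j428.4] = 179.24°
∠L(j180) = 2.86° − 179.24° = -176.38°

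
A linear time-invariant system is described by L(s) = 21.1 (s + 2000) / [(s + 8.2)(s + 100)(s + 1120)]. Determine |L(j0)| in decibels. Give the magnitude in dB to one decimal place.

-26.8 dB

L(0) = 21.1 × 2000 / (8.2 × 100 × 1120) = 0.045949
20 log₁₀(0.045949) = -26.75 dB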